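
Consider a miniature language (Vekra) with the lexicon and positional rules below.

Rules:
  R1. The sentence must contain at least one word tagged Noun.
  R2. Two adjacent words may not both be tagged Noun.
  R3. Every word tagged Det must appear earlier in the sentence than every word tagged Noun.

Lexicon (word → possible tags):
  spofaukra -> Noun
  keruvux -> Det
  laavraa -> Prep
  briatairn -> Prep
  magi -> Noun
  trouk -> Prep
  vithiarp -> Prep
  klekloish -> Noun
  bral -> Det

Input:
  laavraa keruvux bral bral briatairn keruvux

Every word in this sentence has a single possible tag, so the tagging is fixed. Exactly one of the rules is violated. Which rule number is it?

1

Fixed tagging: Prep Det Det Det Prep Det.
Checking each rule: R1 violated, R2 holds, R3 holds.
Only rule 1 fails.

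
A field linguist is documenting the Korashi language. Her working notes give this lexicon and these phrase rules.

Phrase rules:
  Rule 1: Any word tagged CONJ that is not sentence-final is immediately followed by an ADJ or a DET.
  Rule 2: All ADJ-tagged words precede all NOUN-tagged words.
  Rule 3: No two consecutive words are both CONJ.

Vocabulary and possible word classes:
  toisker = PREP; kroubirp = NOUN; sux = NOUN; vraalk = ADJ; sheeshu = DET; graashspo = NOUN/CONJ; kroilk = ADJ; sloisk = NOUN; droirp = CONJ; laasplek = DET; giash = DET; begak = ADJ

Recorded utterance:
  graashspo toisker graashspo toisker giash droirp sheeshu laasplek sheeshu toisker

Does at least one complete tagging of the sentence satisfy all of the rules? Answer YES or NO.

Candidates per position — 1:graashspo {NOUN,CONJ}; 2:toisker {PREP}; 3:graashspo {NOUN,CONJ}; 4:toisker {PREP}; 5:giash {DET}; 6:droirp {CONJ}; 7:sheeshu {DET}; 8:laasplek {DET}; 9:sheeshu {DET}; 10:toisker {PREP}.
One satisfying assignment: NOUN PREP NOUN PREP DET CONJ DET DET DET PREP.
Checking: rule 1 ok; rule 2 ok; rule 3 ok.

YES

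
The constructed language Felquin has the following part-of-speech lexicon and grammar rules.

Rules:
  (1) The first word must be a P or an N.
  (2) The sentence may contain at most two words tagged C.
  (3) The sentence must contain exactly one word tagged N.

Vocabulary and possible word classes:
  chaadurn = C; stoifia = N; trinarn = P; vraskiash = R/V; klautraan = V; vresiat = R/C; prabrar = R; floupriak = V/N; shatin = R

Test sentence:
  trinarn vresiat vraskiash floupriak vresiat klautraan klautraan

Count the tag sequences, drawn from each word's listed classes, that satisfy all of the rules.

Candidates per position — 1:trinarn {P}; 2:vresiat {R,C}; 3:vraskiash {R,V}; 4:floupriak {V,N}; 5:vresiat {R,C}; 6:klautraan {V}; 7:klautraan {V}.
There are 16 candidate sequences in total.
Checking each against the rules leaves 8 sequences.
Count = 8.

8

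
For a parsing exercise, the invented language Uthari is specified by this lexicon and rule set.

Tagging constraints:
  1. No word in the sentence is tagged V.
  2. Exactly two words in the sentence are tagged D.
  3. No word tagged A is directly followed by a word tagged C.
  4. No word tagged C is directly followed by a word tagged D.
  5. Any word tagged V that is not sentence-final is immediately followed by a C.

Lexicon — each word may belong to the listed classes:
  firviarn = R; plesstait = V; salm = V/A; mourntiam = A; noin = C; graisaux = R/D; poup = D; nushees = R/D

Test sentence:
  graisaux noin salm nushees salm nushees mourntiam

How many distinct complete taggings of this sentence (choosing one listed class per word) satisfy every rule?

3

Candidates per position — 1:graisaux {R,D}; 2:noin {C}; 3:salm {V,A}; 4:nushees {R,D}; 5:salm {V,A}; 6:nushees {R,D}; 7:mourntiam {A}.
There are 32 candidate sequences in total.
The sequences that satisfy every rule: R C A D A D A; D C A R A D A; D C A D A R A.
Count = 3.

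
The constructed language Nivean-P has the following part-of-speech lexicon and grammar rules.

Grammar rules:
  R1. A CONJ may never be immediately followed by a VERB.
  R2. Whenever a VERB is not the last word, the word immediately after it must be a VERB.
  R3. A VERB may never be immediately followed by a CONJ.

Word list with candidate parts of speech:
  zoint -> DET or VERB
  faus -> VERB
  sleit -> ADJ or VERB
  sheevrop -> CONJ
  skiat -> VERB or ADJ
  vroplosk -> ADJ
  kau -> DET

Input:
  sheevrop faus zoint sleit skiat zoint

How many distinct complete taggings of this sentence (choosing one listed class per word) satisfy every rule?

0

Candidates per position — 1:sheevrop {CONJ}; 2:faus {VERB}; 3:zoint {DET,VERB}; 4:sleit {ADJ,VERB}; 5:skiat {VERB,ADJ}; 6:zoint {DET,VERB}.
There are 16 candidate sequences in total.
Rule 1 cannot be satisfied by any choice of tags from the lexicon.
So there is no consistent tagging.
Count = 0.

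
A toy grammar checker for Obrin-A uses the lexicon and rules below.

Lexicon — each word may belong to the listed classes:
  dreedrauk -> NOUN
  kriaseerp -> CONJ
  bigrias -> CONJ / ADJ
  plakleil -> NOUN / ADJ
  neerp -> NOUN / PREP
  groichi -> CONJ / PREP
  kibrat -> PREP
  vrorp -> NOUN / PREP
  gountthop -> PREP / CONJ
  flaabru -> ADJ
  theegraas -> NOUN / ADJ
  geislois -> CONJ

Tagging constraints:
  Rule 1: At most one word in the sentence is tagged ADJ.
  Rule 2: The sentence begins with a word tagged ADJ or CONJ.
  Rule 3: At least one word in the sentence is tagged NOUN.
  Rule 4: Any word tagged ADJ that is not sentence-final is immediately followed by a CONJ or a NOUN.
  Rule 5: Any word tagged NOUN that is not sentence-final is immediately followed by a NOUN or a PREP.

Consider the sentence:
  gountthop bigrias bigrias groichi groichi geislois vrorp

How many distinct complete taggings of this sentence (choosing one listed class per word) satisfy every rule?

Candidates per position — 1:gountthop {PREP,CONJ}; 2:bigrias {CONJ,ADJ}; 3:bigrias {CONJ,ADJ}; 4:groichi {CONJ,PREP}; 5:groichi {CONJ,PREP}; 6:geislois {CONJ}; 7:vrorp {NOUN,PREP}.
There are 64 candidate sequences in total.
Checking each against the rules leaves 10 sequences.
Count = 10.

10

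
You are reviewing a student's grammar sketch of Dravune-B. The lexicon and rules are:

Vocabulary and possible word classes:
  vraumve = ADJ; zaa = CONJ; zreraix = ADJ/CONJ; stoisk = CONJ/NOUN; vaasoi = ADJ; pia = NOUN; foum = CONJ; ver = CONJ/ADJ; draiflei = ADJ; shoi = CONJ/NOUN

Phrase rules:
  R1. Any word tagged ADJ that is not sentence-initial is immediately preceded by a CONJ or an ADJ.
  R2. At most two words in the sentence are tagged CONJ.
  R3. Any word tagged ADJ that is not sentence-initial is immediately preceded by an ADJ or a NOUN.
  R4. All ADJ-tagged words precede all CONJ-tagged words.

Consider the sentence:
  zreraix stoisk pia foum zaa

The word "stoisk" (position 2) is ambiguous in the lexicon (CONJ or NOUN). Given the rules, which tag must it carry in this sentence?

NOUN

Candidates per position — 1:zreraix {ADJ,CONJ}; 2:stoisk {CONJ,NOUN}; 3:pia {NOUN}; 4:foum {CONJ}; 5:zaa {CONJ}.
Word 1 cannot be CONJ — rule 2 would then fail for every completion. It is ADJ.
Word 2 cannot be CONJ — rule 2 would then fail for every completion. It is NOUN.
The unique satisfying tagging is: ADJ NOUN NOUN CONJ CONJ.
Check: rule 1 ok; rule 2 ok; rule 3 ok; rule 4 ok.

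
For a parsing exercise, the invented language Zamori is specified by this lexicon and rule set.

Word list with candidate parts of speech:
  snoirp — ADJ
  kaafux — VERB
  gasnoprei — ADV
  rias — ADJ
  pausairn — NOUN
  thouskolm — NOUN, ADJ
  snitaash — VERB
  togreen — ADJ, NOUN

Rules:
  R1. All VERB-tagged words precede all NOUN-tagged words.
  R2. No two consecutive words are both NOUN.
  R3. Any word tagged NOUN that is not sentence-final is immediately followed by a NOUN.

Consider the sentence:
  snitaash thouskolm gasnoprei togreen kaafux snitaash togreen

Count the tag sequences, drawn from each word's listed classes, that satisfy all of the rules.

Candidates per position — 1:snitaash {VERB}; 2:thouskolm {NOUN,ADJ}; 3:gasnoprei {ADV}; 4:togreen {ADJ,NOUN}; 5:kaafux {VERB}; 6:snitaash {VERB}; 7:togreen {ADJ,NOUN}.
There are 8 candidate sequences in total.
The sequences that satisfy every rule: VERB ADJ ADV ADJ VERB VERB ADJ; VERB ADJ ADV ADJ VERB VERB NOUN.
Count = 2.

2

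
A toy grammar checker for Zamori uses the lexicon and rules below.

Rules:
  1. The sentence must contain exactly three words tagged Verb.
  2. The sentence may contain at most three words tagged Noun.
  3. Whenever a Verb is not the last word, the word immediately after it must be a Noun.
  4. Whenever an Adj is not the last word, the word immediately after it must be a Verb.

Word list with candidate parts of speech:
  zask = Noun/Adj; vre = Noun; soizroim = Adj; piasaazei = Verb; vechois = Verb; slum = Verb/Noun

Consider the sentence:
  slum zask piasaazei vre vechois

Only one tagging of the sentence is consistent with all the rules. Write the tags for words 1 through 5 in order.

Verb Noun Verb Noun Verb

Candidates per position — 1:slum {Verb,Noun}; 2:zask {Noun,Adj}; 3:piasaazei {Verb}; 4:vre {Noun}; 5:vechois {Verb}.
At position 1, choosing Noun makes rule 1 impossible to satisfy; hence Verb.
At position 2, choosing Adj makes rule 3 impossible to satisfy; hence Noun.
So the tagging must be: Verb Noun Verb Noun Verb.
Check: rule 1 ✓; rule 2 ✓; rule 3 ✓; rule 4 ✓.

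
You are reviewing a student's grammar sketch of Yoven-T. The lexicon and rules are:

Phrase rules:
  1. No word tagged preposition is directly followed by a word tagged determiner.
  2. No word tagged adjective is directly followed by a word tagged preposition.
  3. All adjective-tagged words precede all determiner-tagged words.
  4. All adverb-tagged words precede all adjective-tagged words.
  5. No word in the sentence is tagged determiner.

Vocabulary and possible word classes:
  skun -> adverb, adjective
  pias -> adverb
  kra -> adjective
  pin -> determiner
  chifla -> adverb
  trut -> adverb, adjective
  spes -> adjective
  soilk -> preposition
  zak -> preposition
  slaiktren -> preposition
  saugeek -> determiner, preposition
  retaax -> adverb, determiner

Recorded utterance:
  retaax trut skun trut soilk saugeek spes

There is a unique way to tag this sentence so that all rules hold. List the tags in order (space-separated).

adverb adverb adverb adverb preposition preposition adjective

Candidates per position — 1:retaax {adverb,determiner}; 2:trut {adverb,adjective}; 3:skun {adverb,adjective}; 4:trut {adverb,adjective}; 5:soilk {preposition}; 6:saugeek {determiner,preposition}; 7:spes {adjective}.
Word 1 cannot be determiner — rule 3 would then fail for every completion. It is adverb.
Word 4 cannot be adjective — rule 2 would then fail for every completion. It is adverb.
Word 6 cannot be determiner — rule 1 would then fail for every completion. It is preposition.
Word 2 cannot be adjective — rule 4 would then fail for every completion. It is adverb.
Word 3 cannot be adjective — rule 4 would then fail for every completion. It is adverb.
The unique satisfying tagging is: adverb adverb adverb adverb preposition preposition adjective.
Checking: rule 1 ✓; rule 2 ✓; rule 3 ✓; rule 4 ✓; rule 5 ✓.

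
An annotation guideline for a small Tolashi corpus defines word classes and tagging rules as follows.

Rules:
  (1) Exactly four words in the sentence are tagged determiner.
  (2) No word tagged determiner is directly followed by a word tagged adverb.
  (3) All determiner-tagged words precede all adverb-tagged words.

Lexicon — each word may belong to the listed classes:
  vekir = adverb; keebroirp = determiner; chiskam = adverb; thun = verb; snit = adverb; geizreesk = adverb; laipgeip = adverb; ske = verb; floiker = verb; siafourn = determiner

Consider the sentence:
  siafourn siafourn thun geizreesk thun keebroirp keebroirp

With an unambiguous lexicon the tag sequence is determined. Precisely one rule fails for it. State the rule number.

3

Fixed tagging: determiner determiner verb adverb verb determiner determiner.
Rule check: R1 ✓, R2 ✓, R3 ✗.
Only rule 3 fails.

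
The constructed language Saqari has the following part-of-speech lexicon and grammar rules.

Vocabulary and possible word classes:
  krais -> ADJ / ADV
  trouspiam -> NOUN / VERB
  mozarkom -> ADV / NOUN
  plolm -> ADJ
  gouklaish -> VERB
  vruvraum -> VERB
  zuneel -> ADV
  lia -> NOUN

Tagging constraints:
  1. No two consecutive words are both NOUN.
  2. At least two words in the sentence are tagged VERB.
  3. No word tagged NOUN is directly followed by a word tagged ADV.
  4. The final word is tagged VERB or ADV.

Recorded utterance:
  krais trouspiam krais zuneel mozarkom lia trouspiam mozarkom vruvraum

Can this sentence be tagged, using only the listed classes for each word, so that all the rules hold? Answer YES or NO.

YES

Candidates per position — 1:krais {ADJ,ADV}; 2:trouspiam {NOUN,VERB}; 3:krais {ADJ,ADV}; 4:zuneel {ADV}; 5:mozarkom {ADV,NOUN}; 6:lia {NOUN}; 7:trouspiam {NOUN,VERB}; 8:mozarkom {ADV,NOUN}; 9:vruvraum {VERB}.
One satisfying assignment: ADJ VERB ADV ADV ADV NOUN VERB NOUN VERB.
Rule-by-rule: rule 1 holds; rule 2 holds; rule 3 holds; rule 4 holds.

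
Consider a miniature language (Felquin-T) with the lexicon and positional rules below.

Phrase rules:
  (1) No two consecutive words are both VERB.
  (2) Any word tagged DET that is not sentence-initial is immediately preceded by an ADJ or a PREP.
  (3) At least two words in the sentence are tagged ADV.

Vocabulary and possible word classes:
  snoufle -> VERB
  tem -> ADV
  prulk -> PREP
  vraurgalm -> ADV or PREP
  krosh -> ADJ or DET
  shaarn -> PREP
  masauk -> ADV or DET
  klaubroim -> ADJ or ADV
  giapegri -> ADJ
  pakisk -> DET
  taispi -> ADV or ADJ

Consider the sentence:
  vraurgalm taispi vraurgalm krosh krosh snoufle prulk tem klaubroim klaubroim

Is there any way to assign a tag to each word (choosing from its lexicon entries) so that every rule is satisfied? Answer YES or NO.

YES

Candidates per position — 1:vraurgalm {ADV,PREP}; 2:taispi {ADV,ADJ}; 3:vraurgalm {ADV,PREP}; 4:krosh {ADJ,DET}; 5:krosh {ADJ,DET}; 6:snoufle {VERB}; 7:prulk {PREP}; 8:tem {ADV}; 9:klaubroim {ADJ,ADV}; 10:klaubroim {ADJ,ADV}.
One satisfying assignment: ADV ADJ PREP ADJ ADJ VERB PREP ADV ADV ADJ.
Checking: rule 1 ok; rule 2 ok; rule 3 ok.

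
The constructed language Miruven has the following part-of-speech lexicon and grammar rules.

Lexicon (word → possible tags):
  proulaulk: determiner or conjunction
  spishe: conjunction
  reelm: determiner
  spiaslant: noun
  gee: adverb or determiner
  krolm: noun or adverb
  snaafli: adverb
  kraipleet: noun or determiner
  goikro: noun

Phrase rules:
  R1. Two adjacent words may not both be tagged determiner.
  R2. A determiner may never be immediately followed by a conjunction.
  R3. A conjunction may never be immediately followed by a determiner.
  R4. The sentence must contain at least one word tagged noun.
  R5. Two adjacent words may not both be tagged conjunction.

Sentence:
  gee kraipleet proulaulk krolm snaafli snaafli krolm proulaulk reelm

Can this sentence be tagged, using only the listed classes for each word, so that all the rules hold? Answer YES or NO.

Candidates per position — 1:gee {adverb,determiner}; 2:kraipleet {noun,determiner}; 3:proulaulk {determiner,conjunction}; 4:krolm {noun,adverb}; 5:snaafli {adverb}; 6:snaafli {adverb}; 7:krolm {noun,adverb}; 8:proulaulk {determiner,conjunction}; 9:reelm {determiner}.
Every candidate sequence violates at least one rule; no consistent tagging exists.

NO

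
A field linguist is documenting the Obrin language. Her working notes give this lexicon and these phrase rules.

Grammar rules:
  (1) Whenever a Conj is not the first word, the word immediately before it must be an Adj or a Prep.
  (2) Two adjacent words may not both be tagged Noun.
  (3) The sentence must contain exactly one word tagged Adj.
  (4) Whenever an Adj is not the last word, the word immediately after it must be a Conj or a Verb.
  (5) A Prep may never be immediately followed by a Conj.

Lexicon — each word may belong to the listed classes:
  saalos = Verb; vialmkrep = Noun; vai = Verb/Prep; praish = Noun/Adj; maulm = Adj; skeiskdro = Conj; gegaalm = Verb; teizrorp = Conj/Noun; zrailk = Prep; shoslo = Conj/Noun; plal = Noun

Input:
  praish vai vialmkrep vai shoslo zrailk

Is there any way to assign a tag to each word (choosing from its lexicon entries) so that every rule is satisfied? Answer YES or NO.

Candidates per position — 1:praish {Noun,Adj}; 2:vai {Verb,Prep}; 3:vialmkrep {Noun}; 4:vai {Verb,Prep}; 5:shoslo {Conj,Noun}; 6:zrailk {Prep}.
One satisfying assignment: Adj Verb Noun Prep Noun Prep.
Verifying each rule — rule 1 satisfied; rule 2 satisfied; rule 3 satisfied; rule 4 satisfied; rule 5 satisfied.

YES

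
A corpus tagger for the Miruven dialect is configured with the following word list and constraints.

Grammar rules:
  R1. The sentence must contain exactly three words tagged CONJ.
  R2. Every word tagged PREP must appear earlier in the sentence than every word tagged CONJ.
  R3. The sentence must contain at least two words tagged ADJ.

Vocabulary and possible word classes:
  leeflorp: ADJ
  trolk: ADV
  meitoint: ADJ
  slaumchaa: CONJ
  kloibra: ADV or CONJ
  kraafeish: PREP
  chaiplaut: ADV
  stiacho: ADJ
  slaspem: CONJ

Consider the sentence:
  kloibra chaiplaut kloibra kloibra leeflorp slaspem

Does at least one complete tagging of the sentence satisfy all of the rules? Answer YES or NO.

Candidates per position — 1:kloibra {ADV,CONJ}; 2:chaiplaut {ADV}; 3:kloibra {ADV,CONJ}; 4:kloibra {ADV,CONJ}; 5:leeflorp {ADJ}; 6:slaspem {CONJ}.
Rule 3 cannot be satisfied by any choice of tags from the lexicon.
So there is no consistent tagging.

NO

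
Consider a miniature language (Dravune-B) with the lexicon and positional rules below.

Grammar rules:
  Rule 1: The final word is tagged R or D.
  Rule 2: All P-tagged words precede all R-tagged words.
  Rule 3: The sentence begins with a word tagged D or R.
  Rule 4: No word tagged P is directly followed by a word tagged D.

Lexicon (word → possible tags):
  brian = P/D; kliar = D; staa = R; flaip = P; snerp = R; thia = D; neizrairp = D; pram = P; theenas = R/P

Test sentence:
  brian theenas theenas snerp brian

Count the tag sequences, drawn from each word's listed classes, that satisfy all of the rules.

Candidates per position — 1:brian {P,D}; 2:theenas {R,P}; 3:theenas {R,P}; 4:snerp {R}; 5:brian {P,D}.
There are 16 candidate sequences in total.
The sequences that satisfy every rule: D R R R D; D P R R D; D P P R D.
Count = 3.

3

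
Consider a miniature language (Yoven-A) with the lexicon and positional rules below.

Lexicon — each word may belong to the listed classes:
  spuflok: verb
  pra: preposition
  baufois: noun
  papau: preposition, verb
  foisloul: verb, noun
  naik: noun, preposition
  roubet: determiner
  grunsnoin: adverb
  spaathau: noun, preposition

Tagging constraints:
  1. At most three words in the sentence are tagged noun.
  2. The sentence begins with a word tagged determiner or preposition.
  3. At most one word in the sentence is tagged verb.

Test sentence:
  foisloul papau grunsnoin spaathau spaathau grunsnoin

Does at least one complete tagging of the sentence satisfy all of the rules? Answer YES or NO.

NO

Candidates per position — 1:foisloul {verb,noun}; 2:papau {preposition,verb}; 3:grunsnoin {adverb}; 4:spaathau {noun,preposition}; 5:spaathau {noun,preposition}; 6:grunsnoin {adverb}.
Rule 2 cannot be satisfied by any choice of tags from the lexicon.
So there is no consistent tagging.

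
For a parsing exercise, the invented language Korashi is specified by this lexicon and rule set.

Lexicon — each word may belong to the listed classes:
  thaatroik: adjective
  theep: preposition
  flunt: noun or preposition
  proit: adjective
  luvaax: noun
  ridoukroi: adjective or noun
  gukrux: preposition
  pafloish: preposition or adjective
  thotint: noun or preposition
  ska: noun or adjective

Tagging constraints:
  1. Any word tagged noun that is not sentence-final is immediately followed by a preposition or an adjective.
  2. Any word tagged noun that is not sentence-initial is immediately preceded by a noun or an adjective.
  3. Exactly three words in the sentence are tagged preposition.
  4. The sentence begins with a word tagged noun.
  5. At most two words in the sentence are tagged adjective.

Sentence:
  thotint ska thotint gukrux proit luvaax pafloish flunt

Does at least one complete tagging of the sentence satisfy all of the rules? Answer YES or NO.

Candidates per position — 1:thotint {noun,preposition}; 2:ska {noun,adjective}; 3:thotint {noun,preposition}; 4:gukrux {preposition}; 5:proit {adjective}; 6:luvaax {noun}; 7:pafloish {preposition,adjective}; 8:flunt {noun,preposition}.
One satisfying assignment: noun adjective noun preposition adjective noun preposition preposition.
Verifying each rule — rule 1 ✓; rule 2 ✓; rule 3 ✓; rule 4 ✓; rule 5 ✓.

YES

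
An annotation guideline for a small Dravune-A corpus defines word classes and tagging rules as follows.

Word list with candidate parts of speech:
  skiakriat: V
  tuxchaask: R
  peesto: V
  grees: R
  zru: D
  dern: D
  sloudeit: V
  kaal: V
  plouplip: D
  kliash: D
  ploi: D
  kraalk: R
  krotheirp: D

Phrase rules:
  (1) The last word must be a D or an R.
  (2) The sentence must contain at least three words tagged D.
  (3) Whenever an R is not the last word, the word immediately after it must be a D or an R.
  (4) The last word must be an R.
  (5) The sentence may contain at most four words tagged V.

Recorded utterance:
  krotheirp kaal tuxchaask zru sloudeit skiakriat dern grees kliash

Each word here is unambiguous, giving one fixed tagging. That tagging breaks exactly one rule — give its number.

Fixed tagging: D V R D V V D R D.
Applying the rules: R1 holds, R2 holds, R3 holds, R4 violated, R5 holds.
Only rule 4 fails.

4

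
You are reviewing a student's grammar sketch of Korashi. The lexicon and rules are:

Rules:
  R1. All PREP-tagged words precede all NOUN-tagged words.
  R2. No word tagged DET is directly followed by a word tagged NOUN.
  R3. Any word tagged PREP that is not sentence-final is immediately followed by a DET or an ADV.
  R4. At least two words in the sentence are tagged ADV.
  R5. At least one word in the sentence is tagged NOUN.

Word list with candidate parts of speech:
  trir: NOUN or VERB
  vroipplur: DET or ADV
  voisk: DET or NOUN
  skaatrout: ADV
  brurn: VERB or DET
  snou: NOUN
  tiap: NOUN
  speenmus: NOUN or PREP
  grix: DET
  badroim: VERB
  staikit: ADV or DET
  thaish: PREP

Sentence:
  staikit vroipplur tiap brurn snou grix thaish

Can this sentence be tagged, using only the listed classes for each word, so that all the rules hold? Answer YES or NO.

Candidates per position — 1:staikit {ADV,DET}; 2:vroipplur {DET,ADV}; 3:tiap {NOUN}; 4:brurn {VERB,DET}; 5:snou {NOUN}; 6:grix {DET}; 7:thaish {PREP}.
Rule 1 cannot be satisfied by any choice of tags from the lexicon.
So there is no consistent tagging.

NO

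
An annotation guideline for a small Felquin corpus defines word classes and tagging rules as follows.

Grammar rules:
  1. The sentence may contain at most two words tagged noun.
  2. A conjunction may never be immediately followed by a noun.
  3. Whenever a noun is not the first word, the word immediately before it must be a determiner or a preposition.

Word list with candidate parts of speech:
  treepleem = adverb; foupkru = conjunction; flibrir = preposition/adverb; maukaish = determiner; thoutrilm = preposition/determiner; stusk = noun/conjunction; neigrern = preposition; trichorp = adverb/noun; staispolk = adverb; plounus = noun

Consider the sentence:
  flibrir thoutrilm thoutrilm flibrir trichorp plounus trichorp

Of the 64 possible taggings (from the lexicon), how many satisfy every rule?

Candidates per position — 1:flibrir {preposition,adverb}; 2:thoutrilm {preposition,determiner}; 3:thoutrilm {preposition,determiner}; 4:flibrir {preposition,adverb}; 5:trichorp {adverb,noun}; 6:plounus {noun}; 7:trichorp {adverb,noun}.
There are 64 candidate sequences in total.
Rule 3 cannot be satisfied by any choice of tags from the lexicon.
So there is no consistent tagging.
Count = 0.

0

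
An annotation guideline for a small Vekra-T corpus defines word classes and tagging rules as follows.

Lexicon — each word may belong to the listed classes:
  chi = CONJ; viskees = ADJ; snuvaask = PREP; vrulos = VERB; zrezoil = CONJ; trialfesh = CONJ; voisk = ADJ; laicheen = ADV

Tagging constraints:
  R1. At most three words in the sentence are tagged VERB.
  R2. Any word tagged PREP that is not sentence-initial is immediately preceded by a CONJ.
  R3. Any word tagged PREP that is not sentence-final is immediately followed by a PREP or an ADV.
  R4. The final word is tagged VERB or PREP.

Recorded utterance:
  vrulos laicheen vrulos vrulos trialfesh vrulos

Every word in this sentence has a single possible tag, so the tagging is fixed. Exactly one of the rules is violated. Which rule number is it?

1

Fixed tagging: VERB ADV VERB VERB CONJ VERB.
Applying the rules: R1 fails, R2 ok, R3 ok, R4 ok.
Only rule 1 fails.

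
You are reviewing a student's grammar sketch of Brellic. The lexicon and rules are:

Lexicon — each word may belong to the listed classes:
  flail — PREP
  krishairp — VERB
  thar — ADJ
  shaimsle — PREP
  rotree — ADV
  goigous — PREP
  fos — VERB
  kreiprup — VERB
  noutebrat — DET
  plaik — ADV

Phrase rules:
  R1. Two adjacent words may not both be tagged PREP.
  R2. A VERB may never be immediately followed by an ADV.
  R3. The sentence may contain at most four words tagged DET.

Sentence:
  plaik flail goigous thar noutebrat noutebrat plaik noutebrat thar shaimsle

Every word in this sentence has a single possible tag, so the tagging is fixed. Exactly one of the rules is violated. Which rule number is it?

Fixed tagging: ADV PREP PREP ADJ DET DET ADV DET ADJ PREP.
Rule check: R1 ✗, R2 ✓, R3 ✓.
Only rule 1 fails.

1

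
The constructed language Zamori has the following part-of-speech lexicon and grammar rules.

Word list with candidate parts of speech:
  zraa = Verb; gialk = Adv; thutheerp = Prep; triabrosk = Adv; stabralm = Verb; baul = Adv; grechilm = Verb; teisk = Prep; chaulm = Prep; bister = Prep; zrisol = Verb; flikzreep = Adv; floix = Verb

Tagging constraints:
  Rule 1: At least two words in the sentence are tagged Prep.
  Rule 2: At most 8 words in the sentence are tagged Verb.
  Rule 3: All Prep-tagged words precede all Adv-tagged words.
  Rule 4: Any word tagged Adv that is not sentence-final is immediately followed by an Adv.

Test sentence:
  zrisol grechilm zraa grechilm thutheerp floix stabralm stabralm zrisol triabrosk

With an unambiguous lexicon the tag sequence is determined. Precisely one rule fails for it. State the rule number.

Fixed tagging: Verb Verb Verb Verb Prep Verb Verb Verb Verb Adv.
Rule check: R1 fails, R2 ok, R3 ok, R4 ok.
Only rule 1 fails.

1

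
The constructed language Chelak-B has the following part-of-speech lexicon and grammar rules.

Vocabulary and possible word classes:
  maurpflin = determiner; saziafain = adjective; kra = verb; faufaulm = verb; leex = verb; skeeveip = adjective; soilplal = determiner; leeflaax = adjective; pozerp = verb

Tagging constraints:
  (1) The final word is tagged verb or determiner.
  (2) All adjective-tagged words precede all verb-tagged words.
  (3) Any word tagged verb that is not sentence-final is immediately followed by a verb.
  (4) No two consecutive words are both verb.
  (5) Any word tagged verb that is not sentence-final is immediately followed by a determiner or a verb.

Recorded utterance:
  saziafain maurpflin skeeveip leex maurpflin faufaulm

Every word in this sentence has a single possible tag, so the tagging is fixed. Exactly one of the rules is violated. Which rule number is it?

Fixed tagging: adjective determiner adjective verb determiner verb.
Rule check: R1 holds, R2 holds, R3 violated, R4 holds, R5 holds.
Only rule 3 fails.

3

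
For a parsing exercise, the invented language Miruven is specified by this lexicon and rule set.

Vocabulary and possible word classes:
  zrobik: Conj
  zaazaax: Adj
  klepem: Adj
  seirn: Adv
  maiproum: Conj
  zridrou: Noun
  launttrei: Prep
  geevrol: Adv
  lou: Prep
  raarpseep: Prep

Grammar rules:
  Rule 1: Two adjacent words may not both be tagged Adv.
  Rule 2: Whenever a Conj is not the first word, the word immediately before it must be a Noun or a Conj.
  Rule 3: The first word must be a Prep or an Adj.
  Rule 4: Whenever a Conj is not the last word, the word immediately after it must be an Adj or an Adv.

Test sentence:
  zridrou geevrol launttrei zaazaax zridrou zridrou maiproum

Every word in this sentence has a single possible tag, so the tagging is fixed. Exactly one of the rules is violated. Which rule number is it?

Fixed tagging: Noun Adv Prep Adj Noun Noun Conj.
Applying the rules: R1 holds, R2 holds, R3 violated, R4 holds.
Only rule 3 fails.

3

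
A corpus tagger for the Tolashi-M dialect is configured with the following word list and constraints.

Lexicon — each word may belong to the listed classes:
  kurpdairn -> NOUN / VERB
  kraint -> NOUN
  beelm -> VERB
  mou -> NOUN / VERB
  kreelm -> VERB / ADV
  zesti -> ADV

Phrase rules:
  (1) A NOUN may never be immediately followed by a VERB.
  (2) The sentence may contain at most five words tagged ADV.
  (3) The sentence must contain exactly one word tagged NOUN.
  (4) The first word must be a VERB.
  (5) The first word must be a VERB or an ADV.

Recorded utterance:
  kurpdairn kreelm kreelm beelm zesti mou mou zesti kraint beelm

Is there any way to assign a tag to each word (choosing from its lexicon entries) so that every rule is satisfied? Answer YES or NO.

Candidates per position — 1:kurpdairn {NOUN,VERB}; 2:kreelm {VERB,ADV}; 3:kreelm {VERB,ADV}; 4:beelm {VERB}; 5:zesti {ADV}; 6:mou {NOUN,VERB}; 7:mou {NOUN,VERB}; 8:zesti {ADV}; 9:kraint {NOUN}; 10:beelm {VERB}.
Rule 1 cannot be satisfied by any choice of tags from the lexicon.
So there is no consistent tagging.

NO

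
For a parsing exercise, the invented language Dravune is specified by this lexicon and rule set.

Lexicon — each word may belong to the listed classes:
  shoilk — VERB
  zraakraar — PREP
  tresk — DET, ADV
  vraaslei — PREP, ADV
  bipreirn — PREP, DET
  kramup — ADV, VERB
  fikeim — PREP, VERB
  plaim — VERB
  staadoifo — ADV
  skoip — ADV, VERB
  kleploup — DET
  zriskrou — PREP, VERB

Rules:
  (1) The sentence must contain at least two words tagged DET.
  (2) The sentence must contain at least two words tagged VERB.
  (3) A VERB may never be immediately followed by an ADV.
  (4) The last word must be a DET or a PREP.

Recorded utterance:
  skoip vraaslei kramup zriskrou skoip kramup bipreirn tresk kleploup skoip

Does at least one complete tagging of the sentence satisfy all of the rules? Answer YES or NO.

Candidates per position — 1:skoip {ADV,VERB}; 2:vraaslei {PREP,ADV}; 3:kramup {ADV,VERB}; 4:zriskrou {PREP,VERB}; 5:skoip {ADV,VERB}; 6:kramup {ADV,VERB}; 7:bipreirn {PREP,DET}; 8:tresk {DET,ADV}; 9:kleploup {DET}; 10:skoip {ADV,VERB}.
Rule 4 cannot be satisfied by any choice of tags from the lexicon.
So there is no consistent tagging.

NO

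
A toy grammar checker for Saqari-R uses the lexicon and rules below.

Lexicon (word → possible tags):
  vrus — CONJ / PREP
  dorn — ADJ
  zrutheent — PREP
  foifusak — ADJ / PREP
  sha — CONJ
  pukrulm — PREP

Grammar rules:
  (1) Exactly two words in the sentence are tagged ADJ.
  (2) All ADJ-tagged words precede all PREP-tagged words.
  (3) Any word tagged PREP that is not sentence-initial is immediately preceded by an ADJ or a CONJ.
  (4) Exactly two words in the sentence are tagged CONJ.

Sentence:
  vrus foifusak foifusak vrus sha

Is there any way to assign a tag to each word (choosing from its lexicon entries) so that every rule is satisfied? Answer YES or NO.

Candidates per position — 1:vrus {CONJ,PREP}; 2:foifusak {ADJ,PREP}; 3:foifusak {ADJ,PREP}; 4:vrus {CONJ,PREP}; 5:sha {CONJ}.
One satisfying assignment: CONJ ADJ ADJ PREP CONJ.
Verifying each rule — rule 1 ✓; rule 2 ✓; rule 3 ✓; rule 4 ✓.

YES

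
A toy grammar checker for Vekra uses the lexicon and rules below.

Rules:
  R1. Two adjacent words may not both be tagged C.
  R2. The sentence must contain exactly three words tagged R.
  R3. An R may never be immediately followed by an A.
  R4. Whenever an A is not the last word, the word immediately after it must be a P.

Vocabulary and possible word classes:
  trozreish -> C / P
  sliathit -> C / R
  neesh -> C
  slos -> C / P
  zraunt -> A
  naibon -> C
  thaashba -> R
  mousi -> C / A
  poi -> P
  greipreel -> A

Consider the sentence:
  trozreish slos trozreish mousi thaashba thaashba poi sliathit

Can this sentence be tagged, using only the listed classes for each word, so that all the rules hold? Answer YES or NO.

Candidates per position — 1:trozreish {C,P}; 2:slos {C,P}; 3:trozreish {C,P}; 4:mousi {C,A}; 5:thaashba {R}; 6:thaashba {R}; 7:poi {P}; 8:sliathit {C,R}.
One satisfying assignment: P P P C R R P R.
Rule-by-rule: rule 1 holds; rule 2 holds; rule 3 holds; rule 4 holds.

YES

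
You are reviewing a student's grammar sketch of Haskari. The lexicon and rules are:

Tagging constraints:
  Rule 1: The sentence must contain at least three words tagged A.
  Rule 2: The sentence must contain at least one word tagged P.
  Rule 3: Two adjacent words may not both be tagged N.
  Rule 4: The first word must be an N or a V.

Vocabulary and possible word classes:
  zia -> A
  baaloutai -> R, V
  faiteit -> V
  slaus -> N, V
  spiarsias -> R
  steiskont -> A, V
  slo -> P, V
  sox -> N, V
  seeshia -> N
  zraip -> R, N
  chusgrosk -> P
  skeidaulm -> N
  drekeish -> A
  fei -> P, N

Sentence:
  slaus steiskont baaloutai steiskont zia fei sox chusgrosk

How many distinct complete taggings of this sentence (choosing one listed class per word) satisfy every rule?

12

Candidates per position — 1:slaus {N,V}; 2:steiskont {A,V}; 3:baaloutai {R,V}; 4:steiskont {A,V}; 5:zia {A}; 6:fei {P,N}; 7:sox {N,V}; 8:chusgrosk {P}.
There are 64 candidate sequences in total.
Checking each against the rules leaves 12 sequences.
Count = 12.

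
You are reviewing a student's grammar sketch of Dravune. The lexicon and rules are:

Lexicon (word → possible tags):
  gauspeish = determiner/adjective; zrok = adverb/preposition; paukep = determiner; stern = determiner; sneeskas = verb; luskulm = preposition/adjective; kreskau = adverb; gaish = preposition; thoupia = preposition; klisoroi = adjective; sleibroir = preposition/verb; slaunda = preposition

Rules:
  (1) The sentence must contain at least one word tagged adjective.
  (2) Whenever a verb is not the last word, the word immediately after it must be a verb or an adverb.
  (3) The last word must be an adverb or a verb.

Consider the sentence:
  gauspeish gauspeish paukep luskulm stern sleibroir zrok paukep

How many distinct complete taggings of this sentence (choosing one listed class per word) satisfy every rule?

0

Candidates per position — 1:gauspeish {determiner,adjective}; 2:gauspeish {determiner,adjective}; 3:paukep {determiner}; 4:luskulm {preposition,adjective}; 5:stern {determiner}; 6:sleibroir {preposition,verb}; 7:zrok {adverb,preposition}; 8:paukep {determiner}.
There are 32 candidate sequences in total.
Rule 3 cannot be satisfied by any choice of tags from the lexicon.
So there is no consistent tagging.
Count = 0.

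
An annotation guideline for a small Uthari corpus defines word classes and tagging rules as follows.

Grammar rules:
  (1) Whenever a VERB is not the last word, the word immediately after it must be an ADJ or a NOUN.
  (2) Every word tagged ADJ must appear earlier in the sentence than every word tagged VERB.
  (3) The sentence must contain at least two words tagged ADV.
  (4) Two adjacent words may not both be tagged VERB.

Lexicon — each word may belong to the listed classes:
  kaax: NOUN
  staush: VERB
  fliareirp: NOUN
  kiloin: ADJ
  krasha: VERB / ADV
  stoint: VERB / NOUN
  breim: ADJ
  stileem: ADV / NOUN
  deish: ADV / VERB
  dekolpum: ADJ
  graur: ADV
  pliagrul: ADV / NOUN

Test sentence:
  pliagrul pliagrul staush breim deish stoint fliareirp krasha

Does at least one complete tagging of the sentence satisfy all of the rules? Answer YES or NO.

NO

Candidates per position — 1:pliagrul {ADV,NOUN}; 2:pliagrul {ADV,NOUN}; 3:staush {VERB}; 4:breim {ADJ}; 5:deish {ADV,VERB}; 6:stoint {VERB,NOUN}; 7:fliareirp {NOUN}; 8:krasha {VERB,ADV}.
Rule 2 cannot be satisfied by any choice of tags from the lexicon.
So there is no consistent tagging.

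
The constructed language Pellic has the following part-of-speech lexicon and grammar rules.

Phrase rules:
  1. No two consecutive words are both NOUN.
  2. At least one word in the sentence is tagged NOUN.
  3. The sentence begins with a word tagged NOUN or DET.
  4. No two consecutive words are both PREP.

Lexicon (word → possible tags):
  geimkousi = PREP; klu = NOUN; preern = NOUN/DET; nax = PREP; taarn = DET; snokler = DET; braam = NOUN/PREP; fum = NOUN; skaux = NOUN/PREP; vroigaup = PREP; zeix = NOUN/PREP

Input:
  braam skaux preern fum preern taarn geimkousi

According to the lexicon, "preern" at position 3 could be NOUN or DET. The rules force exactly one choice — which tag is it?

Candidates per position — 1:braam {NOUN,PREP}; 2:skaux {NOUN,PREP}; 3:preern {NOUN,DET}; 4:fum {NOUN}; 5:preern {NOUN,DET}; 6:taarn {DET}; 7:geimkousi {PREP}.
At position 1, choosing PREP makes rule 3 impossible to satisfy; hence NOUN.
At position 2, choosing NOUN makes rule 1 impossible to satisfy; hence PREP.
At position 3, choosing NOUN makes rule 1 impossible to satisfy; hence DET.
At position 5, choosing NOUN makes rule 1 impossible to satisfy; hence DET.
The only consistent sequence is: NOUN PREP DET NOUN DET DET PREP.
Checking: rule 1 ok; rule 2 ok; rule 3 ok; rule 4 ok.

DET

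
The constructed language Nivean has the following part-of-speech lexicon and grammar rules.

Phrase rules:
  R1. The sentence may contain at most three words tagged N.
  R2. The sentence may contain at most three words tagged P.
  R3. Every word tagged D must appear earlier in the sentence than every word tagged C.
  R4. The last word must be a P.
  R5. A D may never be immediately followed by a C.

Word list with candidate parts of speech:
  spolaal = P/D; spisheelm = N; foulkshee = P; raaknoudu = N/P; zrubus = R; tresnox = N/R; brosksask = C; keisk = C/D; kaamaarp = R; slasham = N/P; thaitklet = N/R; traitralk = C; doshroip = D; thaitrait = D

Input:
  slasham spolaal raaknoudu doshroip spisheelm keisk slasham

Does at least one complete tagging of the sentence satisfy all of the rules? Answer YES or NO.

Candidates per position — 1:slasham {N,P}; 2:spolaal {P,D}; 3:raaknoudu {N,P}; 4:doshroip {D}; 5:spisheelm {N}; 6:keisk {C,D}; 7:slasham {N,P}.
One satisfying assignment: N D N D N C P.
Verifying each rule — rule 1 ✓; rule 2 ✓; rule 3 ✓; rule 4 ✓; rule 5 ✓.

YES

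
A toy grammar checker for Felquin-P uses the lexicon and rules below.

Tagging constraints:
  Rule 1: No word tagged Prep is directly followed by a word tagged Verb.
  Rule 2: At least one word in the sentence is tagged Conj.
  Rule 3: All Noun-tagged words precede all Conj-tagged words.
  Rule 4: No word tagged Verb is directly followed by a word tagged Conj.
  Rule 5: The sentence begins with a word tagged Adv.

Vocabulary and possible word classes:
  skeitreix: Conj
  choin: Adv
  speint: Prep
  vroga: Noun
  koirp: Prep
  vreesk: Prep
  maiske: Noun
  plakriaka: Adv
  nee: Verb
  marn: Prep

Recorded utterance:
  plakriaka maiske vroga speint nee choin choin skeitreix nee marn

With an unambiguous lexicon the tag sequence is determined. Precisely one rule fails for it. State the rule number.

Fixed tagging: Adv Noun Noun Prep Verb Adv Adv Conj Verb Prep.
Checking each rule: R1 fail, R2 pass, R3 pass, R4 pass, R5 pass.
Only rule 1 fails.

1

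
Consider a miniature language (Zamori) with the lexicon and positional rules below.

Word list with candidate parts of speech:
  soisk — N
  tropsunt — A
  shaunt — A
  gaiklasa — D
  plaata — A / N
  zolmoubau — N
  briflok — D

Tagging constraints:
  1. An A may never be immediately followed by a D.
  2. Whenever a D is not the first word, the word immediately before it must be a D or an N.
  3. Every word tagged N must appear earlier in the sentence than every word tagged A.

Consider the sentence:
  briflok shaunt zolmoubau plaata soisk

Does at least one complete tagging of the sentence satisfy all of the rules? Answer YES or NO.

Candidates per position — 1:briflok {D}; 2:shaunt {A}; 3:zolmoubau {N}; 4:plaata {A,N}; 5:soisk {N}.
Rule 3 cannot be satisfied by any choice of tags from the lexicon.
So there is no consistent tagging.

NO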